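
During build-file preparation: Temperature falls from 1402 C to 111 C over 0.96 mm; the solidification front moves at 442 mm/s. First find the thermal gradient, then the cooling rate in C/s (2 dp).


G = (1402-111)/0.96 = 1344.79166667 C/mm
CR = 1344.79166667 * 442 = 594397.92 C/s


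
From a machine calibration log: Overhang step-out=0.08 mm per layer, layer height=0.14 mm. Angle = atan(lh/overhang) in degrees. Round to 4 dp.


angle = atan(0.14/0.08) = 60.2551 degrees


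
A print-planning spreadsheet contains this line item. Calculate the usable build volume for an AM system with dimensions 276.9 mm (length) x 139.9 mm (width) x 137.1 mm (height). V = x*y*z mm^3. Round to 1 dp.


V = 276.9 * 139.9 * 137.1 = 5311022.3 mm^3


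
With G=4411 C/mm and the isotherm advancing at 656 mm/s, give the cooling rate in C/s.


CR = 4411 * 656 = 2893616 C/s


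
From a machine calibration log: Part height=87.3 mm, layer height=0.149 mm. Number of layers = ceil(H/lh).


Layers = ceil(87.3/0.149) = 586


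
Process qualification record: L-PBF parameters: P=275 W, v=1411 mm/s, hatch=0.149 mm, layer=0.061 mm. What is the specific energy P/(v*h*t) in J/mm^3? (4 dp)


Build rate = 1411 * 0.149 * 0.061 = 12.824579 mm^3/s
SE = 275 / 12.824579 = 21.4432 J/mm^3


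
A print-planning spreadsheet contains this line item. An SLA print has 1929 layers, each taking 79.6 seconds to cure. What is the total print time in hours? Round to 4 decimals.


t = 1929 * 79.6 / 3600 = 42.6523 hrs


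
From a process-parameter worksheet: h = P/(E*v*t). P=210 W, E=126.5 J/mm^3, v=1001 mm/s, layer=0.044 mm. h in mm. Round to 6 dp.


h = 210 / (126.5*1001*0.044) = 0.037691 mm


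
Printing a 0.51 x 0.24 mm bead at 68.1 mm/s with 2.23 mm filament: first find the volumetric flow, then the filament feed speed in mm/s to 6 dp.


Q = 0.51 * 0.24 * 68.1 = 8.33544 mm^3/s
A_fil = pi*(2.23/2)^2 = 3.90570653 mm^2
v_feed = 8.33544 / 3.90570653 = 2.13417 mm/s


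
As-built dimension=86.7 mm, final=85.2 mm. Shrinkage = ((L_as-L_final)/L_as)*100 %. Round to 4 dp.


Shrinkage = ((86.7-85.2)/86.7)*100 = 1.7301 %


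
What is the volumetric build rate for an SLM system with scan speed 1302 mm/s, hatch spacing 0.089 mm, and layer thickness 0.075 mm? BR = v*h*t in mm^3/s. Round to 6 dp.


Rate = 1302 * 0.089 * 0.075 = 8.69085 mm^3/s


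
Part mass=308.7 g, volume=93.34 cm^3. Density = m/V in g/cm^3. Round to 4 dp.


rho = 308.7 / 93.34 = 3.3073 g/cm^3


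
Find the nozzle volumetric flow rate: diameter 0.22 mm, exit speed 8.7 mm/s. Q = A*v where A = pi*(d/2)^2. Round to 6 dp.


A = pi*(0.22/2)^2 = 0.03801327 mm^2
Q = 0.03801327 * 8.7 = 0.330715 mm^3/s


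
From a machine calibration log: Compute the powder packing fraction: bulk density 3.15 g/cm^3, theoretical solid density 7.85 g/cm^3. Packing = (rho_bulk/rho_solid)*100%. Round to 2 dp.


Packing = (3.15/7.85)*100 = 40.13 %


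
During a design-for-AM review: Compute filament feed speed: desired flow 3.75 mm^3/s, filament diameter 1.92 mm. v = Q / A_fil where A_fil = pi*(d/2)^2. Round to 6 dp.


A = pi*(1.92/2)^2 = 2.895292
v = 3.75 / 2.895292 = 1.295206 mm/s


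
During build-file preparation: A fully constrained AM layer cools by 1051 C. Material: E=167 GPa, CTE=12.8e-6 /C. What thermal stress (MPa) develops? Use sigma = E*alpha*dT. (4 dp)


sigma = 167*1000 * 12.8e-6 * 1051 = 2246.6176 MPa


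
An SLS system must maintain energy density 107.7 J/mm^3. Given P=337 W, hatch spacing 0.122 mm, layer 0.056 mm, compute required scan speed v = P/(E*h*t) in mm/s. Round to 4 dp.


v = 337 / (107.7*0.122*0.056) = 458.0009 mm/s


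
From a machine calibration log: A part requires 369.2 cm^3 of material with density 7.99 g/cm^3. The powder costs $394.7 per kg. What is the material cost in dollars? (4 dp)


Mass = 369.2*7.99/1000 = 2.949908 kg
Cost = 2.949908 * 394.7 = 1164.3287 $


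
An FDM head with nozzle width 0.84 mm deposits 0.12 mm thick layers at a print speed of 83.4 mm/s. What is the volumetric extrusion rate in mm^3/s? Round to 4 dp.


Rate = 0.84 * 0.12 * 83.4 = 8.4067 mm^3/s


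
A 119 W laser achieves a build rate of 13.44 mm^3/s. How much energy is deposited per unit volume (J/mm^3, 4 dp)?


SE = 119 / 13.44 = 8.8542 J/mm^3


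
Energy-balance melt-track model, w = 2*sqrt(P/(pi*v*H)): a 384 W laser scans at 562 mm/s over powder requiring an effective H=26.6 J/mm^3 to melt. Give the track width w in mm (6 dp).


w = 2*sqrt(384/(pi*562*26.6)) = 0.180847 mm


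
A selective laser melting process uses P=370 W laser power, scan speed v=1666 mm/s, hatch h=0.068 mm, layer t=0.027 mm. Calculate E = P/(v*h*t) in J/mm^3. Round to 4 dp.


E = 370 / (1666*0.068*0.027) = 120.9634 J/mm^3


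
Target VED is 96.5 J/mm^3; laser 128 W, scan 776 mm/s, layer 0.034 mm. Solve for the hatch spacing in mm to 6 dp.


h = 128 / (96.5*776*0.034) = 0.050274 mm


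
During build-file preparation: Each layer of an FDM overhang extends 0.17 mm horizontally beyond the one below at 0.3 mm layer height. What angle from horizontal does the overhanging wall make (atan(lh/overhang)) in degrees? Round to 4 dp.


angle = atan(0.3/0.17) = 60.4612 degrees


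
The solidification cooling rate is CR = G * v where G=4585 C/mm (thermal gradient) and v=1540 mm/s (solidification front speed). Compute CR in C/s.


CR = 4585 * 1540 = 7060900 C/s


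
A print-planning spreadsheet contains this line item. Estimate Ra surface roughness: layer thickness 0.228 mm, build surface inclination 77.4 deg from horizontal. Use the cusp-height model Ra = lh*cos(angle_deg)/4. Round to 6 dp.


Ra = 0.228 * cos(77.4) / 4 = 0.012434 mm


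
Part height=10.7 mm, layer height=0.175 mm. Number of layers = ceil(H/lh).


Layers = ceil(10.7/0.175) = 62


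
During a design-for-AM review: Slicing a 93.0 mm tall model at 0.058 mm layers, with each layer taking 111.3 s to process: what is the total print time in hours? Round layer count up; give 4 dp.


Layers = ceil(93.0/0.058) = 1604
t = 1604 * 111.3 / 3600 = 49.5903 hrs


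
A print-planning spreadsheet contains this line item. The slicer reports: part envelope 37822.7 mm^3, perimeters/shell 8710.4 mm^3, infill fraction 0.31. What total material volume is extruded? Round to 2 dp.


V_infill = (37822.7 - 8710.4) * 0.31 = 9024.81
V_total = 8710.4 + 9024.81 = 17735.21 mm^3


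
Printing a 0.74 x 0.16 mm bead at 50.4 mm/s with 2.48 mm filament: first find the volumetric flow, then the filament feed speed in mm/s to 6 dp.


Q = 0.74 * 0.16 * 50.4 = 5.96736 mm^3/s
A_fil = pi*(2.48/2)^2 = 4.83051286 mm^2
v_feed = 5.96736 / 4.83051286 = 1.235347 mm/s


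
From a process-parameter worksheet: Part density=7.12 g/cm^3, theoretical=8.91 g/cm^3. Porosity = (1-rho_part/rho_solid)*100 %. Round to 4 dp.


Porosity = (1-7.12/8.91)*100 = 20.0898 %


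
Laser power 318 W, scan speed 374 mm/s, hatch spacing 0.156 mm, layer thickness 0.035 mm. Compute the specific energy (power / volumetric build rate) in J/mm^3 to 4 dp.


Build rate = 374 * 0.156 * 0.035 = 2.04204 mm^3/s
SE = 318 / 2.04204 = 155.7266 J/mm^3


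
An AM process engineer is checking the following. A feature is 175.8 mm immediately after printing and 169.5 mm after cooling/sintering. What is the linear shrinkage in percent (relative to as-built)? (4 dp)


Shrinkage = ((175.8-169.5)/175.8)*100 = 3.5836 %


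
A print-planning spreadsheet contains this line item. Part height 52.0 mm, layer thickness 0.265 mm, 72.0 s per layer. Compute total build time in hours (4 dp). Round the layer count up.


Layers = ceil(52.0/0.265) = 197
t = 197 * 72.0 / 3600 = 3.94 hrs


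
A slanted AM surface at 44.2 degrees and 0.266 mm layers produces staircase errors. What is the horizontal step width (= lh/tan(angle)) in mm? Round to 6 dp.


step = 0.266 / tan(44.2) = 0.273534 mm


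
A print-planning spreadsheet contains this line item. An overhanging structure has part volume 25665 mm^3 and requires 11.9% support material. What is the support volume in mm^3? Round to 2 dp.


V_support = 25665 * 0.119 = 3054.14 mm^3


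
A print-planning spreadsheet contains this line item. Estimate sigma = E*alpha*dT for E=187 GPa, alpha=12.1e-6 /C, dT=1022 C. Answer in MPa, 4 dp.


sigma = 187*1000 * 12.1e-6 * 1022 = 2312.4794 MPa


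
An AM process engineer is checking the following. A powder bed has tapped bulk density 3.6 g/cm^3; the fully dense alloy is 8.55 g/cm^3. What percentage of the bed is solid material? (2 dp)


Packing = (3.6/8.55)*100 = 42.11 %


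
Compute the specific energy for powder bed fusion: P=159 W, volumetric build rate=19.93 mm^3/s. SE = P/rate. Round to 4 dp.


SE = 159 / 19.93 = 7.9779 J/mm^3


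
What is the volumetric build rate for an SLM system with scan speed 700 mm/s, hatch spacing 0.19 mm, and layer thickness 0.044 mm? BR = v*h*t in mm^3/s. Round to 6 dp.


Rate = 700 * 0.19 * 0.044 = 5.852 mm^3/s


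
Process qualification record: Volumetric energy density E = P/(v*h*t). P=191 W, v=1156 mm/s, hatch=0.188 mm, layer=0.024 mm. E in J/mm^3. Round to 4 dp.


E = 191 / (1156*0.188*0.024) = 36.619 J/mm^3


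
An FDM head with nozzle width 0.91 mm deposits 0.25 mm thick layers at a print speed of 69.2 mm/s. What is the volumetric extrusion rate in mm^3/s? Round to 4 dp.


Rate = 0.91 * 0.25 * 69.2 = 15.743 mm^3/s


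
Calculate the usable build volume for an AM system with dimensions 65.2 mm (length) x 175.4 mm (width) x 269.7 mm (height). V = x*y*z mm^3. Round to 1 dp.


V = 65.2 * 175.4 * 269.7 = 3084310.8 mm^3


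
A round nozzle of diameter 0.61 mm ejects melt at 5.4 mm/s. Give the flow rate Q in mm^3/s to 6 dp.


A = pi*(0.61/2)^2 = 0.29224666 mm^2
Q = 0.29224666 * 5.4 = 1.578132 mm^3/s


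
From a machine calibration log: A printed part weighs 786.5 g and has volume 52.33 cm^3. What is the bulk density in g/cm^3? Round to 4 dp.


rho = 786.5 / 52.33 = 15.0296 g/cm^3


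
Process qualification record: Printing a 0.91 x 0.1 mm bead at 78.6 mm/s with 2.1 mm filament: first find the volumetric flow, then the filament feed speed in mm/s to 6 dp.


Q = 0.91 * 0.1 * 78.6 = 7.1526 mm^3/s
A_fil = pi*(2.1/2)^2 = 3.4636059 mm^2
v_feed = 7.1526 / 3.4636059 = 2.065073 mm/s


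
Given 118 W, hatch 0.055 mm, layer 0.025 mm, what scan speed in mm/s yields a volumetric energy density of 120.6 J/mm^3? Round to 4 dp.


v = 118 / (120.6*0.055*0.025) = 711.5935 mm/s


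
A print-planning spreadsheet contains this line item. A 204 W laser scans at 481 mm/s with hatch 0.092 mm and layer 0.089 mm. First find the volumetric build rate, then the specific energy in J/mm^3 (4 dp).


Build rate = 481 * 0.092 * 0.089 = 3.938428 mm^3/s
SE = 204 / 3.938428 = 51.7973 J/mm^3


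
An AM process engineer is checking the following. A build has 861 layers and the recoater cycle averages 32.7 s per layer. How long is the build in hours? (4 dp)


t = 861 * 32.7 / 3600 = 7.8208 hrs


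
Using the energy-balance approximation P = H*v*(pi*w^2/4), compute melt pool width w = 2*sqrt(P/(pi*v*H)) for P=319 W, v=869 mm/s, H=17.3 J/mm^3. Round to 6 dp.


w = 2*sqrt(319/(pi*869*17.3)) = 0.164368 mm


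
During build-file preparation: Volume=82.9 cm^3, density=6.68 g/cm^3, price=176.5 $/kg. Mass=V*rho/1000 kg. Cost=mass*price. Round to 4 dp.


Mass = 82.9*6.68/1000 = 0.553772 kg
Cost = 0.553772 * 176.5 = 97.7408 $


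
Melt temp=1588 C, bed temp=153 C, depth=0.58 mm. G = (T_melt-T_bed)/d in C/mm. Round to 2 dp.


G = (1588-153)/0.58 = 2474.14 C/mm


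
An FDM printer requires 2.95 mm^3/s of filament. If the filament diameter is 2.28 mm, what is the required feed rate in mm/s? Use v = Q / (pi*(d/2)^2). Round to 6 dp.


A = pi*(2.28/2)^2 = 4.082814
v = 2.95 / 4.082814 = 0.722541 mm/s


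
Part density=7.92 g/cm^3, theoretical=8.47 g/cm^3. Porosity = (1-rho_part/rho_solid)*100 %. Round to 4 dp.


Porosity = (1-7.92/8.47)*100 = 6.4935 %


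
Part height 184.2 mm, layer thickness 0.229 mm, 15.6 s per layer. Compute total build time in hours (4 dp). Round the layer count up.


Layers = ceil(184.2/0.229) = 805
t = 805 * 15.6 / 3600 = 3.4883 hrs


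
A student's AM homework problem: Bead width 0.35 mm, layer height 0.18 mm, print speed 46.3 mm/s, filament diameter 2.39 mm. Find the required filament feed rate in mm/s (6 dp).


Q = 0.35 * 0.18 * 46.3 = 2.9169 mm^3/s
A_fil = pi*(2.39/2)^2 = 4.48627285 mm^2
v_feed = 2.9169 / 4.48627285 = 0.650183 mm/s


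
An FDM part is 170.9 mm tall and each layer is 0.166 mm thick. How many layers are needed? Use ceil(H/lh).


Layers = ceil(170.9/0.166) = 1030


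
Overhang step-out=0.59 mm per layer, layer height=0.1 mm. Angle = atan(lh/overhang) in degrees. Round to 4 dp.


angle = atan(0.1/0.59) = 9.6197 degrees


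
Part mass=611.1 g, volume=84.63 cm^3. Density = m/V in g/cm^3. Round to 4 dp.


rho = 611.1 / 84.63 = 7.2208 g/cm^3


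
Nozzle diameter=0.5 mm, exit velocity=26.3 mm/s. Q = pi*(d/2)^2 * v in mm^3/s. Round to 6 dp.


A = pi*(0.5/2)^2 = 0.19634954 mm^2
Q = 0.19634954 * 26.3 = 5.163993 mm^3/s


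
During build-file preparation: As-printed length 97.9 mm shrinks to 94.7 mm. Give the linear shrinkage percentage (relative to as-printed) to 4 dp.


Shrinkage = ((97.9-94.7)/97.9)*100 = 3.2686 %


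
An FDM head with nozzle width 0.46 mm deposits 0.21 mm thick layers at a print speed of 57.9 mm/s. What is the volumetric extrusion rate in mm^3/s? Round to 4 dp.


Rate = 0.46 * 0.21 * 57.9 = 5.5931 mm^3/s


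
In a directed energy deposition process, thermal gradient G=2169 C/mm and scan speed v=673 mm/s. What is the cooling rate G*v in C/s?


CR = 2169 * 673 = 1459737 C/s


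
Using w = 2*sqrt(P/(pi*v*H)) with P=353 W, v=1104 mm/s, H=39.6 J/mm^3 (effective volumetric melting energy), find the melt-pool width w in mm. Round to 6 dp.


w = 2*sqrt(353/(pi*1104*39.6)) = 0.101394 mm


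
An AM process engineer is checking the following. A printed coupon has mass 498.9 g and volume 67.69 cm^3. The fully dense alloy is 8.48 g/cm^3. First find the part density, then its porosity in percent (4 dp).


rho_part = 498.9 / 67.69 = 7.3703649 g/cm^3
Porosity = (1 - 7.3703649/8.48)*100 = 13.0853 %


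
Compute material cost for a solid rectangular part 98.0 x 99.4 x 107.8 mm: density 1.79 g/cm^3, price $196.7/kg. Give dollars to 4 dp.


V = 98.0 * 99.4 * 107.8 = 1050101.36 mm^3 = 1050.10136 cm^3
Mass = 1050.10136 * 1.79 / 1000 = 1.87968143 kg
Cost = 1.87968143 * 196.7 = 369.7333 $


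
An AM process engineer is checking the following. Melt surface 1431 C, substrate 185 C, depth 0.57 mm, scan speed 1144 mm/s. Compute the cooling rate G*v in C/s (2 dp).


G = (1431-185)/0.57 = 2185.96491228 C/mm
CR = 2185.96491228 * 1144 = 2500743.86 C/s


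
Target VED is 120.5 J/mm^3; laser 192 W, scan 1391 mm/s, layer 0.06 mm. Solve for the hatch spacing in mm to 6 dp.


h = 192 / (120.5*1391*0.06) = 0.019091 mm


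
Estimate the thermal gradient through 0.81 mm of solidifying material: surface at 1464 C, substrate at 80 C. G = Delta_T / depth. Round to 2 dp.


G = (1464-80)/0.81 = 1708.64 C/mm


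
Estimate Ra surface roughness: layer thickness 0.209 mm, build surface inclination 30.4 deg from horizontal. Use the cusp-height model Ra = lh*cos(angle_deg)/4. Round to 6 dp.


Ra = 0.209 * cos(30.4) / 4 = 0.045066 mm


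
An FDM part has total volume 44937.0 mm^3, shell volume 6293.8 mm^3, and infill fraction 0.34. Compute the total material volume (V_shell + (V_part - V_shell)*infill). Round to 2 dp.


V_infill = (44937.0 - 6293.8) * 0.34 = 13138.69
V_total = 6293.8 + 13138.69 = 19432.49 mm^3


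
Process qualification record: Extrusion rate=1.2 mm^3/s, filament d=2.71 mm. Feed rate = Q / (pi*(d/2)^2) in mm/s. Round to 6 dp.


A = pi*(2.71/2)^2 = 5.768043
v = 1.2 / 5.768043 = 0.208043 mm/s


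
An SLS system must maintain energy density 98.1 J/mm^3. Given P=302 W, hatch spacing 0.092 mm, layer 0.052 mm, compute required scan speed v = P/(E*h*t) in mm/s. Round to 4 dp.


v = 302 / (98.1*0.092*0.052) = 643.4974 mm/s


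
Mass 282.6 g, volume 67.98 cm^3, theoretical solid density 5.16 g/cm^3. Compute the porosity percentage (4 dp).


rho_part = 282.6 / 67.98 = 4.15710503 g/cm^3
Porosity = (1 - 4.15710503/5.16)*100 = 19.4359 %


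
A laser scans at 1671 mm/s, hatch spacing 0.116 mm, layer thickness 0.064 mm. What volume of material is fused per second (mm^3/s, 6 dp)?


Rate = 1671 * 0.116 * 0.064 = 12.405504 mm^3/s


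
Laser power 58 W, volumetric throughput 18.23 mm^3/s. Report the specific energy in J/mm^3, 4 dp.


SE = 58 / 18.23 = 3.1816 J/mm^3


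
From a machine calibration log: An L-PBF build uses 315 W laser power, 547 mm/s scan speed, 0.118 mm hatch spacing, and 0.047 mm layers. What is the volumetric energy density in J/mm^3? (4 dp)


E = 315 / (547*0.118*0.047) = 103.8349 J/mm^3


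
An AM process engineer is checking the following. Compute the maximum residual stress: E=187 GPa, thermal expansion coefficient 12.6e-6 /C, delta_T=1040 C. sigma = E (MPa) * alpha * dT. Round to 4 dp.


sigma = 187*1000 * 12.6e-6 * 1040 = 2450.448 MPa


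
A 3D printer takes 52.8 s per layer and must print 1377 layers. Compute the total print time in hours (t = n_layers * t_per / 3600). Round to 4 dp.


t = 1377 * 52.8 / 3600 = 20.196 hrs


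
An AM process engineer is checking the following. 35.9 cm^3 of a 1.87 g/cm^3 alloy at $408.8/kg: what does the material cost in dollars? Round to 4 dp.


Mass = 35.9*1.87/1000 = 0.067133 kg
Cost = 0.067133 * 408.8 = 27.444 $


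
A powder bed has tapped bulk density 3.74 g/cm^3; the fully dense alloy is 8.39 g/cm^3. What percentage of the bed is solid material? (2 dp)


Packing = (3.74/8.39)*100 = 44.58 %


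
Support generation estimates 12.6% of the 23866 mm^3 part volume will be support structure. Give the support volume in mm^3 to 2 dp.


V_support = 23866 * 0.126 = 3007.12 mm^3


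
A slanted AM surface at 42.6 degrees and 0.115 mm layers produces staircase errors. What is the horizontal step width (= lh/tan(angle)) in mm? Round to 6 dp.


step = 0.115 / tan(42.6) = 0.125062 mm


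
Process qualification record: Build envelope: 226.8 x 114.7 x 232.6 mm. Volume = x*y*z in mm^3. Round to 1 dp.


V = 226.8 * 114.7 * 232.6 = 6050847.1 mm^3


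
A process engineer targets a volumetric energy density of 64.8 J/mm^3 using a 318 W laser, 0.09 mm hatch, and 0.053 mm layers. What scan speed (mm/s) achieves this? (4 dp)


v = 318 / (64.8*0.09*0.053) = 1028.8066 mm/s


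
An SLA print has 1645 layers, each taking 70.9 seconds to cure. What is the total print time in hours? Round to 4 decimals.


t = 1645 * 70.9 / 3600 = 32.3974 hrs


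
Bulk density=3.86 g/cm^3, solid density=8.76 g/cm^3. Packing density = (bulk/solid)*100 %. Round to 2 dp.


Packing = (3.86/8.76)*100 = 44.06 %


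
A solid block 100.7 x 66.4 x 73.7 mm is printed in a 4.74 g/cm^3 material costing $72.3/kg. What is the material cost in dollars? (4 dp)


V = 100.7 * 66.4 * 73.7 = 492793.576 mm^3 = 492.793576 cm^3
Mass = 492.793576 * 4.74 / 1000 = 2.33584155 kg
Cost = 2.33584155 * 72.3 = 168.8813 $


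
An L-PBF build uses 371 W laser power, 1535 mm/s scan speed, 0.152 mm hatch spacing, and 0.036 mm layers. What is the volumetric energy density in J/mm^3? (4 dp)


E = 371 / (1535*0.152*0.036) = 44.1692 J/mm^3


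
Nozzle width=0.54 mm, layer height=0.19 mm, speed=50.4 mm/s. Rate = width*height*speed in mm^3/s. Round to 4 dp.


Rate = 0.54 * 0.19 * 50.4 = 5.171 mm^3/s


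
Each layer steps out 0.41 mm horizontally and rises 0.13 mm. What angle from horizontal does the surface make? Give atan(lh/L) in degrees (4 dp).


angle = atan(0.13/0.41) = 17.5924 degrees


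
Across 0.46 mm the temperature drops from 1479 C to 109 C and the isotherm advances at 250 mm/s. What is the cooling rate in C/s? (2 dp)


G = (1479-109)/0.46 = 2978.26086957 C/mm
CR = 2978.26086957 * 250 = 744565.22 C/s


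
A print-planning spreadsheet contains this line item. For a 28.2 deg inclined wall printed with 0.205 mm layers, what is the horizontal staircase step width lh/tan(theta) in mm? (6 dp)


step = 0.205 / tan(28.2) = 0.382323 mm


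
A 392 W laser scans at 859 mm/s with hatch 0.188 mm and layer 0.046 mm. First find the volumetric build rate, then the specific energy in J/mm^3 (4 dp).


Build rate = 859 * 0.188 * 0.046 = 7.428632 mm^3/s
SE = 392 / 7.428632 = 52.7688 J/mm^3


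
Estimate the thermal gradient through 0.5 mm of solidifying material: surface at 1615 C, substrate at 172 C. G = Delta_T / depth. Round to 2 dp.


G = (1615-172)/0.5 = 2886.0 C/mm


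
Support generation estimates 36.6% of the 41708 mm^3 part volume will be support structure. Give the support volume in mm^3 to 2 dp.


V_support = 41708 * 0.366 = 15265.13 mm^3


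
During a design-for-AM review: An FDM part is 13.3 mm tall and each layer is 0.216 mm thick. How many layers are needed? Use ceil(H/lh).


Layers = ceil(13.3/0.216) = 62


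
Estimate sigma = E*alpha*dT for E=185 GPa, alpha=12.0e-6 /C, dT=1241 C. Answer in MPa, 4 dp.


sigma = 185*1000 * 12.0e-6 * 1241 = 2755.02 MPa


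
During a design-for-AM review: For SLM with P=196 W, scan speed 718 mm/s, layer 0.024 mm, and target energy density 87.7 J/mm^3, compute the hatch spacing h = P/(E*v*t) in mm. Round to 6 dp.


h = 196 / (87.7*718*0.024) = 0.129694 mm


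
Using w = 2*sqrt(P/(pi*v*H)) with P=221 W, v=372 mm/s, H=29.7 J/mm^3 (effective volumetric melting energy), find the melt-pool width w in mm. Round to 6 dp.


w = 2*sqrt(221/(pi*372*29.7)) = 0.159588 mm


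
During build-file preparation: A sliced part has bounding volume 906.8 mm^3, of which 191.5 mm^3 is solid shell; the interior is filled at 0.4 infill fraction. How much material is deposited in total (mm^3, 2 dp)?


V_infill = (906.8 - 191.5) * 0.4 = 286.12
V_total = 191.5 + 286.12 = 477.62 mm^3


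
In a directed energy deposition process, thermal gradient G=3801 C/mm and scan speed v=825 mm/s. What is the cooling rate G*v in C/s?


CR = 3801 * 825 = 3135825 C/s


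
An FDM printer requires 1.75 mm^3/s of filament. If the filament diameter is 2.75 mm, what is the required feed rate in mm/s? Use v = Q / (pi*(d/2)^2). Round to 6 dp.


A = pi*(2.75/2)^2 = 5.939574
v = 1.75 / 5.939574 = 0.294634 mm/s


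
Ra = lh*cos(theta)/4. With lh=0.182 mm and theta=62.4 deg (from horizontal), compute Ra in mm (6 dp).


Ra = 0.182 * cos(62.4) / 4 = 0.02108 mm


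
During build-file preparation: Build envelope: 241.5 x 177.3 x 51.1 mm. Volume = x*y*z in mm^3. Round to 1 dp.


V = 241.5 * 177.3 * 51.1 = 2187997.2 mm^3


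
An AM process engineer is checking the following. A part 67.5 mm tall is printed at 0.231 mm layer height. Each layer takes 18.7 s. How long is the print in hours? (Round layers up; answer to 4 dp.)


Layers = ceil(67.5/0.231) = 293
t = 293 * 18.7 / 3600 = 1.522 hrs


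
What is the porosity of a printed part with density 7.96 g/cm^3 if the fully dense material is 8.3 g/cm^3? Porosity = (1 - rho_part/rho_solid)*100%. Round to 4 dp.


Porosity = (1-7.96/8.3)*100 = 4.0964 %


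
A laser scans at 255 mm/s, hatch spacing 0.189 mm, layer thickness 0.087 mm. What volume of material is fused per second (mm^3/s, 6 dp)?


Rate = 255 * 0.189 * 0.087 = 4.192965 mm^3/s


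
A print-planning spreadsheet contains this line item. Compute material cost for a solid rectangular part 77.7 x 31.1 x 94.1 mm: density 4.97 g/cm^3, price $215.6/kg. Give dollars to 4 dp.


V = 77.7 * 31.1 * 94.1 = 227389.827 mm^3 = 227.389827 cm^3
Mass = 227.389827 * 4.97 / 1000 = 1.13012744 kg
Cost = 1.13012744 * 215.6 = 243.6555 $


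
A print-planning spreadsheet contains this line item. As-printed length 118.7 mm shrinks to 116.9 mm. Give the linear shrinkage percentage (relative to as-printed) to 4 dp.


Shrinkage = ((118.7-116.9)/118.7)*100 = 1.5164 %


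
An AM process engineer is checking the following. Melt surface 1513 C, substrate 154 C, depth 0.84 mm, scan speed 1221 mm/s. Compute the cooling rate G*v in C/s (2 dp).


G = (1513-154)/0.84 = 1617.85714286 C/mm
CR = 1617.85714286 * 1221 = 1975403.57 C/s


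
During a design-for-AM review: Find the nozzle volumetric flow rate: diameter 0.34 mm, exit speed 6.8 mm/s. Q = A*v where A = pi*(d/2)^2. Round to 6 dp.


A = pi*(0.34/2)^2 = 0.09079203 mm^2
Q = 0.09079203 * 6.8 = 0.617386 mm^3/s


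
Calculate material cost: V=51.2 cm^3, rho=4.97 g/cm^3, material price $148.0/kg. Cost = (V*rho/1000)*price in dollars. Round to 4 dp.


Mass = 51.2*4.97/1000 = 0.254464 kg
Cost = 0.254464 * 148.0 = 37.6607 $


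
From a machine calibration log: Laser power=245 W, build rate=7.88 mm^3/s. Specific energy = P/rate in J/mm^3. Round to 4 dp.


SE = 245 / 7.88 = 31.0914 J/mm^3


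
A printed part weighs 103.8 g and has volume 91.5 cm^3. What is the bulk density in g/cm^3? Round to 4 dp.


rho = 103.8 / 91.5 = 1.1344 g/cm^3


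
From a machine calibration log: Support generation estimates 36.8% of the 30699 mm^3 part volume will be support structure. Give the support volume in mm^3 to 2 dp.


V_support = 30699 * 0.368 = 11297.23 mm^3


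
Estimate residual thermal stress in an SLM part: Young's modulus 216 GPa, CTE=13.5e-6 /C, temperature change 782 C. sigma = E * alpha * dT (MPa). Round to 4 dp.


sigma = 216*1000 * 13.5e-6 * 782 = 2280.312 MPa


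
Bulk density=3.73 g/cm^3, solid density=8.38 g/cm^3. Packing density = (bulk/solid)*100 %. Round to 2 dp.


Packing = (3.73/8.38)*100 = 44.51 %


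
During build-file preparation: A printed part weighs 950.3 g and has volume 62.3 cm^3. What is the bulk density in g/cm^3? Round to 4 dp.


rho = 950.3 / 62.3 = 15.2536 g/cm^3


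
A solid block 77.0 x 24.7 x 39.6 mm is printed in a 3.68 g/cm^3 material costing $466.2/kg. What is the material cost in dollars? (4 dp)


V = 77.0 * 24.7 * 39.6 = 75315.24 mm^3 = 75.31524 cm^3
Mass = 75.31524 * 3.68 / 1000 = 0.27716008 kg
Cost = 0.27716008 * 466.2 = 129.212 $


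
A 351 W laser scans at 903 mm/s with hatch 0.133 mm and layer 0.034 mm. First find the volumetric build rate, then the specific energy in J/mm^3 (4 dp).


Build rate = 903 * 0.133 * 0.034 = 4.083366 mm^3/s
SE = 351 / 4.083366 = 85.9585 J/mm^3


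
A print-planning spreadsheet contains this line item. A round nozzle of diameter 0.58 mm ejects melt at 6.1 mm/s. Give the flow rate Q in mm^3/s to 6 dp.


A = pi*(0.58/2)^2 = 0.26420794 mm^2
Q = 0.26420794 * 6.1 = 1.611668 mm^3/s


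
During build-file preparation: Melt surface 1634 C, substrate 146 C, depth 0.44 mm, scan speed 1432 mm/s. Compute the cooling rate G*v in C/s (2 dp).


G = (1634-146)/0.44 = 3381.81818182 C/mm
CR = 3381.81818182 * 1432 = 4842763.64 C/s


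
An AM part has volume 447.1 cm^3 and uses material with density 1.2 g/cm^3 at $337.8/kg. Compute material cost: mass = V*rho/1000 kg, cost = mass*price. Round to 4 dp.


Mass = 447.1*1.2/1000 = 0.53652 kg
Cost = 0.53652 * 337.8 = 181.2365 $


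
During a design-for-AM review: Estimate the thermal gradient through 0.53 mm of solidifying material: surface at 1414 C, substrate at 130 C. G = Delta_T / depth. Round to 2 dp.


G = (1414-130)/0.53 = 2422.64 C/mm


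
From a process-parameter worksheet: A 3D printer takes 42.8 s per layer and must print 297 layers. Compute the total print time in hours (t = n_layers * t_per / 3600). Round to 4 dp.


t = 297 * 42.8 / 3600 = 3.531 hrs


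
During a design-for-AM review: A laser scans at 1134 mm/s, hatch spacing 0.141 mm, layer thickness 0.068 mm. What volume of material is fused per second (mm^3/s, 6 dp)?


Rate = 1134 * 0.141 * 0.068 = 10.872792 mm^3/s


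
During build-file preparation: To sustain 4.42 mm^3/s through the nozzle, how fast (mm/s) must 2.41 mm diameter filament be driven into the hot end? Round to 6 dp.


A = pi*(2.41/2)^2 = 4.561671
v = 4.42 / 4.561671 = 0.968943 mm/s


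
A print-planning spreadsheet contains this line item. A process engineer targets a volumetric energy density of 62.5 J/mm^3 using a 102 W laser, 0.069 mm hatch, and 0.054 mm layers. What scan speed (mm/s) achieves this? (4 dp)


v = 102 / (62.5*0.069*0.054) = 438.0032 mm/s


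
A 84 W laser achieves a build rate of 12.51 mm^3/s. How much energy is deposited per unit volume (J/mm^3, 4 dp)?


SE = 84 / 12.51 = 6.7146 J/mm^3


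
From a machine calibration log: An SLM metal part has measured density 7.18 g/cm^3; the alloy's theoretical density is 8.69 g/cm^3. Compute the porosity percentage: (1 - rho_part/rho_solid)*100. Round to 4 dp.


Porosity = (1-7.18/8.69)*100 = 17.3763 %


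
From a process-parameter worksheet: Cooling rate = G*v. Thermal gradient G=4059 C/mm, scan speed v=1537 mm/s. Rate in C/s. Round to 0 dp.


CR = 4059 * 1537 = 6238683 C/s


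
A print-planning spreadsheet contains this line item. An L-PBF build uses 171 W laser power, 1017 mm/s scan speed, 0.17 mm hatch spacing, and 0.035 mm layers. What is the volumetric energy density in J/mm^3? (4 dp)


E = 171 / (1017*0.17*0.035) = 28.2591 J/mm^3


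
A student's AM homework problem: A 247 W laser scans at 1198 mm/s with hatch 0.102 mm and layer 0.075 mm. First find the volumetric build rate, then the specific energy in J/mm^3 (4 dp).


Build rate = 1198 * 0.102 * 0.075 = 9.1647 mm^3/s
SE = 247 / 9.1647 = 26.9512 J/mm^3


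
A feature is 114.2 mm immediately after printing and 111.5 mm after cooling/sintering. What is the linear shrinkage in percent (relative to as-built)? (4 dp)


Shrinkage = ((114.2-111.5)/114.2)*100 = 2.3643 %


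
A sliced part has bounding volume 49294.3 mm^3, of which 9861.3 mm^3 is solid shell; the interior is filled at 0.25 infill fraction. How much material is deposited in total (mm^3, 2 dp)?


V_infill = (49294.3 - 9861.3) * 0.25 = 9858.25
V_total = 9861.3 + 9858.25 = 19719.55 mm^3


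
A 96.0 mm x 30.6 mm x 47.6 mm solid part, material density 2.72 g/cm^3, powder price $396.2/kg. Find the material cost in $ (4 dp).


V = 96.0 * 30.6 * 47.6 = 139829.76 mm^3 = 139.82976 cm^3
Mass = 139.82976 * 2.72 / 1000 = 0.38033695 kg
Cost = 0.38033695 * 396.2 = 150.6895 $


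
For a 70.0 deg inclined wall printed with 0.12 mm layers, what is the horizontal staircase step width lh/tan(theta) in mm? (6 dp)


step = 0.12 / tan(70.0) = 0.043676 mm


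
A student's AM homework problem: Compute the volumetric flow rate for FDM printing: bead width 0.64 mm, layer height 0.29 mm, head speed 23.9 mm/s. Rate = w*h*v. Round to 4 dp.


Rate = 0.64 * 0.29 * 23.9 = 4.4358 mm^3/s


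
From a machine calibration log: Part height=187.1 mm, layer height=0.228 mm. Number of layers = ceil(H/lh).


Layers = ceil(187.1/0.228) = 821


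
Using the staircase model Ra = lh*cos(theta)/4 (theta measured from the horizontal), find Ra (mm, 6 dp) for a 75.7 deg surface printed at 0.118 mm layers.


Ra = 0.118 * cos(75.7) / 4 = 0.007286 mm


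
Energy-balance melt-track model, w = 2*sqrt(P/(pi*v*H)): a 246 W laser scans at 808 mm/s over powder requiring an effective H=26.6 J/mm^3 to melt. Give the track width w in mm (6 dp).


w = 2*sqrt(246/(pi*808*26.6)) = 0.120719 mm


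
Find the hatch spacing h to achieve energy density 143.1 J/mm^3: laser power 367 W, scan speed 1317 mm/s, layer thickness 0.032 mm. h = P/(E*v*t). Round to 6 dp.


h = 367 / (143.1*1317*0.032) = 0.060854 mm


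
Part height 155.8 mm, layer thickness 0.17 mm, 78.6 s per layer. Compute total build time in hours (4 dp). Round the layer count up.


Layers = ceil(155.8/0.17) = 917
t = 917 * 78.6 / 3600 = 20.0212 hrs


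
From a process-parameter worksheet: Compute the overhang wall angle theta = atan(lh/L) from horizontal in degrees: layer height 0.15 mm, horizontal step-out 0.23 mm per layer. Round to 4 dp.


angle = atan(0.15/0.23) = 33.1113 degrees


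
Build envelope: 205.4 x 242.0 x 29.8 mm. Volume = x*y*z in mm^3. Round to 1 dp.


V = 205.4 * 242.0 * 29.8 = 1481262.6 mm^3


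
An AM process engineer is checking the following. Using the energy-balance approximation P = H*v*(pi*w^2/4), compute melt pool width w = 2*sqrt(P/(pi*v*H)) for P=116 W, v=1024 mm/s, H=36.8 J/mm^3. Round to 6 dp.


w = 2*sqrt(116/(pi*1024*36.8)) = 0.062605 mm


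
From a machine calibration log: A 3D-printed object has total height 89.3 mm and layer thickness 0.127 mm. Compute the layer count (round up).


Layers = ceil(89.3/0.127) = 704


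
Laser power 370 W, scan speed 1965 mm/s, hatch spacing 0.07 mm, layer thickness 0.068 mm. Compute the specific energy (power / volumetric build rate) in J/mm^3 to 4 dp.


Build rate = 1965 * 0.07 * 0.068 = 9.3534 mm^3/s
SE = 370 / 9.3534 = 39.5578 J/mm^3


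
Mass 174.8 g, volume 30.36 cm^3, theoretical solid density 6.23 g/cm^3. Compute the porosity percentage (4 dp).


rho_part = 174.8 / 30.36 = 5.75757576 g/cm^3
Porosity = (1 - 5.75757576/6.23)*100 = 7.5831 %


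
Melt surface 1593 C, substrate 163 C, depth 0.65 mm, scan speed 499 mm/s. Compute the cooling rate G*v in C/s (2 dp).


G = (1593-163)/0.65 = 2200.0 C/mm
CR = 2200.0 * 499 = 1097800.0 C/s


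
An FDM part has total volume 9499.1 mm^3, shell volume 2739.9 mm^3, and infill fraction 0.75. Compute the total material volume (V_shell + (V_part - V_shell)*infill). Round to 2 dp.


V_infill = (9499.1 - 2739.9) * 0.75 = 5069.4
V_total = 2739.9 + 5069.4 = 7809.3 mm^3


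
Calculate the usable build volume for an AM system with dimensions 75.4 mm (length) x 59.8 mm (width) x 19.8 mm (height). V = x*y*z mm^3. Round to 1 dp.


V = 75.4 * 59.8 * 19.8 = 89276.6 mm^3


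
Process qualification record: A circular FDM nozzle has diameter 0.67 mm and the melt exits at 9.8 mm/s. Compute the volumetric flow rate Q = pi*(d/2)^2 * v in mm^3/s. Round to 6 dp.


A = pi*(0.67/2)^2 = 0.35256524 mm^2
Q = 0.35256524 * 9.8 = 3.455139 mm^3/s


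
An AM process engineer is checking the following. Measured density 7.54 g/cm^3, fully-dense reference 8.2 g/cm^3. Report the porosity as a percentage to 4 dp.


Porosity = (1-7.54/8.2)*100 = 8.0488 %


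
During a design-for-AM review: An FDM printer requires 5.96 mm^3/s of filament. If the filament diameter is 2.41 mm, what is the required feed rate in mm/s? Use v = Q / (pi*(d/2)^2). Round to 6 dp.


A = pi*(2.41/2)^2 = 4.561671
v = 5.96 / 4.561671 = 1.306539 mm/s


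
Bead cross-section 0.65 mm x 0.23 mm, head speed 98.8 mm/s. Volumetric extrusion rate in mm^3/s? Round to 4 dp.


Rate = 0.65 * 0.23 * 98.8 = 14.7706 mm^3/s


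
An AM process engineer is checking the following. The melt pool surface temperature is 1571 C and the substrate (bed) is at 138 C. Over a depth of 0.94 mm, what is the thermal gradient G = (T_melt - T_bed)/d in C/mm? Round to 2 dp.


G = (1571-138)/0.94 = 1524.47 C/mm


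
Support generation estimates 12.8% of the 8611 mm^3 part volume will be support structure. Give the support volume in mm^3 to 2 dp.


V_support = 8611 * 0.128 = 1102.21 mm^3


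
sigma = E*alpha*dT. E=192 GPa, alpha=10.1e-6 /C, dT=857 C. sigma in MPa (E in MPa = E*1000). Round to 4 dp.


sigma = 192*1000 * 10.1e-6 * 857 = 1661.8944 MPa


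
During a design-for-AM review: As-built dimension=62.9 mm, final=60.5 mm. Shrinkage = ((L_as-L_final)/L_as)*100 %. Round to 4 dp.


Shrinkage = ((62.9-60.5)/62.9)*100 = 3.8156 %


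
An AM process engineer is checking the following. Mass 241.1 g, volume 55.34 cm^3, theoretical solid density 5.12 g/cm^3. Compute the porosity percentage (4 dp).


rho_part = 241.1 / 55.34 = 4.35670401 g/cm^3
Porosity = (1 - 4.35670401/5.12)*100 = 14.9081 %


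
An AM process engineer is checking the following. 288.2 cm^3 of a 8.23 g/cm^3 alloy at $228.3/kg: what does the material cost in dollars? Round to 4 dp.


Mass = 288.2*8.23/1000 = 2.371886 kg
Cost = 2.371886 * 228.3 = 541.5016 $


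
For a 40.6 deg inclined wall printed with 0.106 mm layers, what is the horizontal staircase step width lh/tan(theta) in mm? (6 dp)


step = 0.106 / tan(40.6) = 0.123672 mm


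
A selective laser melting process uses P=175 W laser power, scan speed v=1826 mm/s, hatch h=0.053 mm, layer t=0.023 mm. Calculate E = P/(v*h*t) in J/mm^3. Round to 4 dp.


E = 175 / (1826*0.053*0.023) = 78.6201 J/mm^3


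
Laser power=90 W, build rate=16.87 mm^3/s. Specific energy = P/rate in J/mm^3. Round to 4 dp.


SE = 90 / 16.87 = 5.3349 J/mm^3


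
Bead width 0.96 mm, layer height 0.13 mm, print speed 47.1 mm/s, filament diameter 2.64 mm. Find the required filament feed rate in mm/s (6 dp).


Q = 0.96 * 0.13 * 47.1 = 5.87808 mm^3/s
A_fil = pi*(2.64/2)^2 = 5.47391104 mm^2
v_feed = 5.87808 / 5.47391104 = 1.073836 mm/s


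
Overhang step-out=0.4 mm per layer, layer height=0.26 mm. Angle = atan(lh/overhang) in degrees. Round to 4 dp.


angle = atan(0.26/0.4) = 33.0239 degrees


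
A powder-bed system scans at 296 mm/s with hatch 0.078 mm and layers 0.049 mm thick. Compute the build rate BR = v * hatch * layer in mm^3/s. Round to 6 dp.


Rate = 296 * 0.078 * 0.049 = 1.131312 mm^3/s


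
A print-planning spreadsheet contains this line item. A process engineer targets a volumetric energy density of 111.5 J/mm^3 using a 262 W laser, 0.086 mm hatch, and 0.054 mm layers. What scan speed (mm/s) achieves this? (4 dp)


v = 262 / (111.5*0.086*0.054) = 505.981 mm/s


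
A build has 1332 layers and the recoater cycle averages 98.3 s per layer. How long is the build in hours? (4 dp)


t = 1332 * 98.3 / 3600 = 36.371 hrs


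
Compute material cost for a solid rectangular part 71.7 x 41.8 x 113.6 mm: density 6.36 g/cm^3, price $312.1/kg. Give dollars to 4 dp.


V = 71.7 * 41.8 * 113.6 = 340466.016 mm^3 = 340.466016 cm^3
Mass = 340.466016 * 6.36 / 1000 = 2.16536386 kg
Cost = 2.16536386 * 312.1 = 675.8101 $


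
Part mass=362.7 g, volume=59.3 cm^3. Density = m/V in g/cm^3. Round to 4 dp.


rho = 362.7 / 59.3 = 6.1164 g/cm^3


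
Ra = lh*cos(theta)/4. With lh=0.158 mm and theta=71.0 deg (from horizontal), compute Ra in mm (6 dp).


Ra = 0.158 * cos(71.0) / 4 = 0.01286 mm


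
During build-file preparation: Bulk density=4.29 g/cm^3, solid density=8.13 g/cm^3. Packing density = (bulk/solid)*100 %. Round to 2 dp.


Packing = (4.29/8.13)*100 = 52.77 %


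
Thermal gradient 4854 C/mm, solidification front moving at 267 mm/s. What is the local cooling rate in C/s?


CR = 4854 * 267 = 1296018 C/s


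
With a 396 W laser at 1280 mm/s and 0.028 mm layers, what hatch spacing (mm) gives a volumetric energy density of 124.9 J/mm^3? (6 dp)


h = 396 / (124.9*1280*0.028) = 0.088464 mm


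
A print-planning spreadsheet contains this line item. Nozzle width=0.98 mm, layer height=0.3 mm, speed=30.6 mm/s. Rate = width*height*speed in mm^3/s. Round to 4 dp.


Rate = 0.98 * 0.3 * 30.6 = 8.9964 mm^3/s


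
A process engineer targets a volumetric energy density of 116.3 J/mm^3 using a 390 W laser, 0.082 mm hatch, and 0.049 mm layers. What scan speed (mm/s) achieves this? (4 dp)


v = 390 / (116.3*0.082*0.049) = 834.5934 mm/s


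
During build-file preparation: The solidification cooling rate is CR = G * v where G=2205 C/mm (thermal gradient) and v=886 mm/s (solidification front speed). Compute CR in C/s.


CR = 2205 * 886 = 1953630 C/s


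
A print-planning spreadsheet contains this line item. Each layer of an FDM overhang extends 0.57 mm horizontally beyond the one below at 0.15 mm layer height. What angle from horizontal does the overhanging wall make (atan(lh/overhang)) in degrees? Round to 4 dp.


angle = atan(0.15/0.57) = 14.7436 degrees
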